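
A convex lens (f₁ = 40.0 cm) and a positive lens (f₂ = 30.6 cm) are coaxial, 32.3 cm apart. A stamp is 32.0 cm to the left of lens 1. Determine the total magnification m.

Lens 1: 1/d_i1 = 1/(40.0) − 1/(32.0) = -0.006250, so d_i1 = -160.0 cm; m₁ = −d_i1/d_o1 = +5.000.
d_o2 = 32.3 − (-160.0) = 192.3 cm.
Lens 2: 1/d_i2 = 1/(30.6) − 1/(192.3) = 0.02748, so d_i2 = 36.39 cm; m₂ = −d_i2/d_o2 = -0.1892.
m = m₁·m₂ = (+5.000)(-0.1892) = -0.946.

m = -0.946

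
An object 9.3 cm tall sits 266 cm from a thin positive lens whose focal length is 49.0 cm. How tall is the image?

2.10 cm

1/d_i = 1/f − 1/d_o = 1/(49.00) − 1/(266) = 0.01665, so d_i = 60.06 cm.
m = −d_i/d_o = -0.2258.
|h_i| = |m|·h_o = 0.2258 × 9.3 = 2.10 cm. The image is real, inverted and reduced, on the far side of the lens.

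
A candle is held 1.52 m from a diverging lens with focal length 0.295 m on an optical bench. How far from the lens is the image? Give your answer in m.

0.247 m

For a diverging lens, f = -0.295 m.
Thin-lens equation: 1/s_i = 1/f − 1/s_o = 1/(-0.2950) − 1/(1.52) = -3.390 − 0.6579 = -4.048, so s_i = -0.247 m.
The image is virtual, upright and reduced, on the same side as the object.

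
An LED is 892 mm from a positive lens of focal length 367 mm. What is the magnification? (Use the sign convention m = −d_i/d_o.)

1/d_i = 1/f − 1/d_o = 1/(367.0) − 1/(892) = 0.001604, so d_i = 623.6 mm.
m = −d_i/d_o = −(623.6)/(892) = -0.699.
The image is real, inverted and reduced, on the far side of the lens.

m = -0.699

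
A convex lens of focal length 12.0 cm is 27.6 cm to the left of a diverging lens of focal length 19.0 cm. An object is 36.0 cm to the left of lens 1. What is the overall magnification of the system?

m = -0.332

Lens 1: 1/d_i1 = 1/(12.0) − 1/(36.0) = 0.05556, so d_i1 = 18.00 cm; m₁ = −d_i1/d_o1 = -0.5000.
d_o2 = 27.6 − (18.00) = 9.600 cm.
f₂ = −19.0 cm (diverging).
Lens 2: 1/d_i2 = 1/(-19.0) − 1/(9.600) = -0.1568, so d_i2 = -6.378 cm; m₂ = −d_i2/d_o2 = +0.6643.
m = m₁·m₂ = (-0.5000)(+0.6643) = -0.332.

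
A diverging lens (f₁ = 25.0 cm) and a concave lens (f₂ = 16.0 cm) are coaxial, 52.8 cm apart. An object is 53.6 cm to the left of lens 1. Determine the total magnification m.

f₁ = −25.0 cm (diverging).
Lens 1: 1/d_i1 = 1/(-25.0) − 1/(53.6) = -0.05866, so d_i1 = -17.05 cm; m₁ = −d_i1/d_o1 = +0.3181.
d_o2 = 52.8 − (-17.05) = 69.85 cm.
f₂ = −16.0 cm (diverging).
Lens 2: 1/d_i2 = 1/(-16.0) − 1/(69.85) = -0.07682, so d_i2 = -13.02 cm; m₂ = −d_i2/d_o2 = +0.1864.
m = m₁·m₂ = (+0.3181)(+0.1864) = +0.0593.

m = +0.0593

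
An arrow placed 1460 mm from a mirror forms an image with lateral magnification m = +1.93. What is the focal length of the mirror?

m = −d_i/d_o ⇒ d_i = −m·d_o = −(+1.93)·(1460) = -2818 mm.
1/f = 1/d_o + 1/d_i = 1/(1460) + 1/(-2818) = 0.0003301, so f = 3030 mm.
Since f is positive, the mirror is concave.

f = 3030 mm (concave)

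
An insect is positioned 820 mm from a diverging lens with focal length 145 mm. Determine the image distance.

123 mm

For a diverging lens, f = -145 mm.
Thin-lens equation: 1/d_i = 1/f − 1/d_o = 1/(-145.0) − 1/(820) = -0.006897 − 0.001220 = -0.008116, so d_i = -123 mm.
The image is virtual, upright and reduced, on the same side as the object.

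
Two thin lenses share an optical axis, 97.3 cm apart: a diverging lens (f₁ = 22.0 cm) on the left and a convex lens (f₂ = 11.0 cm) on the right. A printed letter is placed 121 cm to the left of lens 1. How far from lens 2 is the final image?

Lens 1 is diverging, so f₁ = −22.0 cm.
Lens 1: 1/d_i1 = 1/f₁ − 1/d_o1 = 1/(-22.0) − 1/(121) = -0.05372, so d_i1 = -18.62 cm.
The intermediate image is 18.62 cm to the left of lens 1 (virtual), which is 97.3 − (-18.62) = 115.9 cm to the left of lens 2, so d_o2 = +115.9 cm.
Lens 2: 1/d_i2 = 1/f₂ − 1/d_o2 = 1/(11.0) − 1/(115.9) = 0.08228, so d_i2 = 12.2 cm.
The final image is real, 12.2 cm to the right of lens 2 (overall magnification ≈ -0.016).

12.2 cm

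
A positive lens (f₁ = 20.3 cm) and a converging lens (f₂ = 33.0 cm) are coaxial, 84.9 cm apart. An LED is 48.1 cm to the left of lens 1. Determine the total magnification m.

m = +1.44

Lens 1: 1/d_i1 = 1/(20.3) − 1/(48.1) = 0.02847, so d_i1 = 35.12 cm; m₁ = −d_i1/d_o1 = -0.7301.
d_o2 = 84.9 − (35.12) = 49.78 cm.
Lens 2: 1/d_i2 = 1/(33.0) − 1/(49.78) = 0.01021, so d_i2 = 97.90 cm; m₂ = −d_i2/d_o2 = -1.967.
m = m₁·m₂ = (-0.7301)(-1.967) = +1.44.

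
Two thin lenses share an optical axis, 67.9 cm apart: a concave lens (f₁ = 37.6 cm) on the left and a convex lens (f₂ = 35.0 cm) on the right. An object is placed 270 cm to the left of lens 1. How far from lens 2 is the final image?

Lens 1 is diverging, so f₁ = −37.6 cm.
Lens 1: 1/d_i1 = 1/f₁ − 1/d_o1 = 1/(-37.6) − 1/(270) = -0.03030, so d_i1 = -33.00 cm.
The intermediate image is 33.00 cm to the left of lens 1 (virtual), which is 67.9 − (-33.00) = 100.9 cm to the left of lens 2, so d_o2 = +100.9 cm.
Lens 2: 1/d_i2 = 1/f₂ − 1/d_o2 = 1/(35.0) − 1/(100.9) = 0.01866, so d_i2 = 53.6 cm.
The final image is real, 53.6 cm to the right of lens 2 (overall magnification ≈ -0.065).

53.6 cm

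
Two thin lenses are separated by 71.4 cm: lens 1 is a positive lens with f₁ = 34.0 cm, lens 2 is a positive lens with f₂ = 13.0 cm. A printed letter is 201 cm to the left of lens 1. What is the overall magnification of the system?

m = +0.151

Lens 1: 1/d_i1 = 1/(34.0) − 1/(201) = 0.02444, so d_i1 = 40.92 cm; m₁ = −d_i1/d_o1 = -0.2036.
d_o2 = 71.4 − (40.92) = 30.48 cm.
Lens 2: 1/d_i2 = 1/(13.0) − 1/(30.48) = 0.04411, so d_i2 = 22.67 cm; m₂ = −d_i2/d_o2 = -0.7437.
m = m₁·m₂ = (-0.2036)(-0.7437) = +0.151.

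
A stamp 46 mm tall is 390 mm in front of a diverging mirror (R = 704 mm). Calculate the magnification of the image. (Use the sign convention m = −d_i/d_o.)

m = +0.474

f = R/2 = 704/2 = 352.0 mm; for a diverging mirror, f = -352.0 mm.
1/d_i = 1/f − 1/d_o = 1/(-352.0) − 1/(390) = -0.005405, so d_i = -185.0 mm.
m = −d_i/d_o = −(-185.0)/(390) = +0.474.
The image is virtual, upright and reduced, behind the mirror.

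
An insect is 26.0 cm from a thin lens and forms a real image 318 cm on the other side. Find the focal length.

Real image ⇒ d_i = +318 cm.
1/f = 1/d_o + 1/d_i = 1/(26.0) + 1/(318) = 0.04161, so f = 24.0 cm.
Since f is positive, the thin lens is converging.

f = 24.0 cm (converging)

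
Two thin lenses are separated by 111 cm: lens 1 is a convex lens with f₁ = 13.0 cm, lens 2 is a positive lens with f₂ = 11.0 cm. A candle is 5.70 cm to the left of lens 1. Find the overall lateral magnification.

m = -0.178

Lens 1: 1/d_i1 = 1/(13.0) − 1/(5.70) = -0.09852, so d_i1 = -10.15 cm; m₁ = −d_i1/d_o1 = +1.781.
d_o2 = 111 − (-10.15) = 121.2 cm.
Lens 2: 1/d_i2 = 1/(11.0) − 1/(121.2) = 0.08266, so d_i2 = 12.10 cm; m₂ = −d_i2/d_o2 = -0.09982.
m = m₁·m₂ = (+1.781)(-0.09982) = -0.178.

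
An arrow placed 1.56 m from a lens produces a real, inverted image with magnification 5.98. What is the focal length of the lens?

f = 1.34 m (converging)

m = −d_i/d_o ⇒ d_i = −m·d_o = −(-5.98)·(1.56) = 9.329 m.
1/f = 1/d_o + 1/d_i = 1/(1.56) + 1/(9.329) = 0.7482, so f = 1.34 m.
Since f is positive, the lens is converging.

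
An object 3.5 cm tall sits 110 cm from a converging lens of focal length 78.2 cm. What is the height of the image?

8.61 cm

1/d_i = 1/f − 1/d_o = 1/(78.20) − 1/(110) = 0.003697, so d_i = 270.5 cm.
m = −d_i/d_o = -2.459.
|h_i| = |m|·h_o = 2.459 × 3.5 = 8.61 cm. The image is real, inverted and enlarged, on the far side of the lens.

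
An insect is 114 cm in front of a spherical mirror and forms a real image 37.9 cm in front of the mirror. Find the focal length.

f = 28.4 cm (concave)

Real image ⇒ d_i = +37.9 cm.
1/f = 1/d_o + 1/d_i = 1/(114) + 1/(37.9) = 0.03516, so f = 28.4 cm.
Since f is positive, the spherical mirror is concave.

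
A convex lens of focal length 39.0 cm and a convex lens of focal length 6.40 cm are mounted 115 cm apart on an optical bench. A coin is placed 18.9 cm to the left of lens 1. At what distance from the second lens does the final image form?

6.68 cm

Lens 1: 1/d_i1 = 1/f₁ − 1/d_o1 = 1/(39.0) − 1/(18.9) = -0.02727, so d_i1 = -36.67 cm.
The intermediate image is 36.67 cm to the left of lens 1 (virtual), which is 115 − (-36.67) = 151.7 cm to the left of lens 2, so d_o2 = +151.7 cm.
Lens 2: 1/d_i2 = 1/f₂ − 1/d_o2 = 1/(6.40) − 1/(151.7) = 0.1497, so d_i2 = 6.68 cm.
The final image is real, 6.68 cm to the right of lens 2 (overall magnification ≈ -0.085).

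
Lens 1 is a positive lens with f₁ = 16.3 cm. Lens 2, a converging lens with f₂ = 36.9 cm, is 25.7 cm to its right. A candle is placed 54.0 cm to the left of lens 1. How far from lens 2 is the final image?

Lens 1: 1/d_i1 = 1/f₁ − 1/d_o1 = 1/(16.3) − 1/(54.0) = 0.04283, so d_i1 = 23.35 cm.
The intermediate image is 23.35 cm to the right of lens 1, which is 25.7 − (23.35) = 2.350 cm to the left of lens 2, so d_o2 = +2.350 cm.
Lens 2: 1/d_i2 = 1/f₂ − 1/d_o2 = 1/(36.9) − 1/(2.350) = -0.3984, so d_i2 = -2.51 cm.
The final image is virtual, 2.51 cm to the left of lens 2 (overall magnification ≈ -0.46).

2.51 cm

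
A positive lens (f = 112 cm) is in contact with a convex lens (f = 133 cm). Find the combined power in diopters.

P₁ = 1/f₁ = 1/(1.12 m) = +0.8929 D; P₂ = 1/f₂ = 1/(1.33 m) = +0.7519 D.
For thin lenses in contact, P = P₁ + P₂ = (+0.8929) + (+0.7519) = +1.64 D.

P = +1.64 D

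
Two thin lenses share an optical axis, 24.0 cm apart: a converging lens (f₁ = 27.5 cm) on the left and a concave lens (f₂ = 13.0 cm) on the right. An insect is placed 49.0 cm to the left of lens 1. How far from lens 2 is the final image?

Lens 1: 1/d_i1 = 1/f₁ − 1/d_o1 = 1/(27.5) − 1/(49.0) = 0.01596, so d_i1 = 62.67 cm.
The intermediate image is 62.67 cm to the right of lens 1, which lies 38.67 cm to the right of lens 2 — a virtual object — so d_o2 = −38.67 cm.
Lens 2 is diverging, so f₂ = −13.0 cm.
Lens 2: 1/d_i2 = 1/f₂ − 1/d_o2 = 1/(-13.0) − 1/(-38.67) = -0.05106, so d_i2 = -19.6 cm.
The final image is virtual, 19.6 cm to the left of lens 2 (overall magnification ≈ 0.65).

19.6 cm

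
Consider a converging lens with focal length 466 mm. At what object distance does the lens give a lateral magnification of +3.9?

m = −d_i/d_o ⇒ d_i = −m·d_o.
1/f = 1/d_o + 1/d_i = 1/d_o − 1/(m·d_o) = (1 − 1/m)/d_o, so d_o = f(1 − 1/m) = (466.0)(1 − 1/(+3.9)) = 347 mm.

347 mm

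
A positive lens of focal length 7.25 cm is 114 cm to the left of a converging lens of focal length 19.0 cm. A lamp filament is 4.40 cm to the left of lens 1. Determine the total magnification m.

Lens 1: 1/d_i1 = 1/(7.25) − 1/(4.40) = -0.08934, so d_i1 = -11.19 cm; m₁ = −d_i1/d_o1 = +2.543.
d_o2 = 114 − (-11.19) = 125.2 cm.
Lens 2: 1/d_i2 = 1/(19.0) − 1/(125.2) = 0.04464, so d_i2 = 22.40 cm; m₂ = −d_i2/d_o2 = -0.1789.
m = m₁·m₂ = (+2.543)(-0.1789) = -0.455.

m = -0.455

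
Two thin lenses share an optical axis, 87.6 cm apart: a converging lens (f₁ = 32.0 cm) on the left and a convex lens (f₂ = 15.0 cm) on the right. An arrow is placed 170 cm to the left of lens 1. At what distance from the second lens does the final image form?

Lens 1: 1/d_i1 = 1/f₁ − 1/d_o1 = 1/(32.0) − 1/(170) = 0.02537, so d_i1 = 39.42 cm.
The intermediate image is 39.42 cm to the right of lens 1, which is 87.6 − (39.42) = 48.18 cm to the left of lens 2, so d_o2 = +48.18 cm.
Lens 2: 1/d_i2 = 1/f₂ − 1/d_o2 = 1/(15.0) − 1/(48.18) = 0.04591, so d_i2 = 21.8 cm.
The final image is real, 21.8 cm to the right of lens 2 (overall magnification ≈ 0.10).

21.8 cm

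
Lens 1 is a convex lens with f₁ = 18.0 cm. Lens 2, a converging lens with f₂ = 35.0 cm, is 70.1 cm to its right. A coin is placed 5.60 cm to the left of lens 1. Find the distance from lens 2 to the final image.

63.3 cm

Lens 1: 1/d_i1 = 1/f₁ − 1/d_o1 = 1/(18.0) − 1/(5.60) = -0.1230, so d_i1 = -8.129 cm.
The intermediate image is 8.129 cm to the left of lens 1 (virtual), which is 70.1 − (-8.129) = 78.23 cm to the left of lens 2, so d_o2 = +78.23 cm.
Lens 2: 1/d_i2 = 1/f₂ − 1/d_o2 = 1/(35.0) − 1/(78.23) = 0.01579, so d_i2 = 63.3 cm.
The final image is real, 63.3 cm to the right of lens 2 (overall magnification ≈ -1.2).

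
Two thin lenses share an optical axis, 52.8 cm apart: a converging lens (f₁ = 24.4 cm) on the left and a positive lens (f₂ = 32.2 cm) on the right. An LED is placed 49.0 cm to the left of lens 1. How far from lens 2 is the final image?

Lens 1: 1/d_i1 = 1/f₁ − 1/d_o1 = 1/(24.4) − 1/(49.0) = 0.02058, so d_i1 = 48.60 cm.
The intermediate image is 48.60 cm to the right of lens 1, which is 52.8 − (48.60) = 4.200 cm to the left of lens 2, so d_o2 = +4.200 cm.
Lens 2: 1/d_i2 = 1/f₂ − 1/d_o2 = 1/(32.2) − 1/(4.200) = -0.2070, so d_i2 = -4.83 cm.
The final image is virtual, 4.83 cm to the left of lens 2 (overall magnification ≈ -1.1).

4.83 cm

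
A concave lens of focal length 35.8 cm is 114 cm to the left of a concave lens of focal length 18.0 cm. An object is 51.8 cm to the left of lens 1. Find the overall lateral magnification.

m = +0.0480

f₁ = −35.8 cm (diverging).
Lens 1: 1/d_i1 = 1/(-35.8) − 1/(51.8) = -0.04724, so d_i1 = -21.17 cm; m₁ = −d_i1/d_o1 = +0.4087.
d_o2 = 114 − (-21.17) = 135.2 cm.
f₂ = −18.0 cm (diverging).
Lens 2: 1/d_i2 = 1/(-18.0) − 1/(135.2) = -0.06295, so d_i2 = -15.89 cm; m₂ = −d_i2/d_o2 = +0.1175.
m = m₁·m₂ = (+0.4087)(+0.1175) = +0.0480.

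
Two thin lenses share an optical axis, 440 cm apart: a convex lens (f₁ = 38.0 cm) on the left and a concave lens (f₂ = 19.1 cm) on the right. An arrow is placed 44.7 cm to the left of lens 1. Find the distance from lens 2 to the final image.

17.3 cm

Lens 1: 1/d_i1 = 1/f₁ − 1/d_o1 = 1/(38.0) − 1/(44.7) = 0.003944, so d_i1 = 253.5 cm.
The intermediate image is 253.5 cm to the right of lens 1, which is 440 − (253.5) = 186.5 cm to the left of lens 2, so d_o2 = +186.5 cm.
Lens 2 is diverging, so f₂ = −19.1 cm.
Lens 2: 1/d_i2 = 1/f₂ − 1/d_o2 = 1/(-19.1) − 1/(186.5) = -0.05772, so d_i2 = -17.3 cm.
The final image is virtual, 17.3 cm to the left of lens 2 (overall magnification ≈ -0.53).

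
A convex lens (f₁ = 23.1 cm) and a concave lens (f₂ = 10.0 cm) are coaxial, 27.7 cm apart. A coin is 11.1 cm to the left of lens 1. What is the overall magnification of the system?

m = +0.326

Lens 1: 1/d_i1 = 1/(23.1) − 1/(11.1) = -0.04680, so d_i1 = -21.37 cm; m₁ = −d_i1/d_o1 = +1.925.
d_o2 = 27.7 − (-21.37) = 49.07 cm.
f₂ = −10.0 cm (diverging).
Lens 2: 1/d_i2 = 1/(-10.0) − 1/(49.07) = -0.1204, so d_i2 = -8.307 cm; m₂ = −d_i2/d_o2 = +0.1693.
m = m₁·m₂ = (+1.925)(+0.1693) = +0.326.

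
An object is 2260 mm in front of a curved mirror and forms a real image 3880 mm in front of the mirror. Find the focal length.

f = 1430 mm (concave)

Real image ⇒ d_i = +3880 mm.
1/f = 1/d_o + 1/d_i = 1/(2260) + 1/(3880) = 0.0007002, so f = 1430 mm.
Since f is positive, the curved mirror is concave.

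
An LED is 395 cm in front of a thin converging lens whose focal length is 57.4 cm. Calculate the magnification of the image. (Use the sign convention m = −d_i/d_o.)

1/d_i = 1/f − 1/d_o = 1/(57.40) − 1/(395) = 0.01489, so d_i = 67.16 cm.
m = −d_i/d_o = −(67.16)/(395) = -0.170.
The image is real, inverted and reduced, on the far side of the lens.

m = -0.170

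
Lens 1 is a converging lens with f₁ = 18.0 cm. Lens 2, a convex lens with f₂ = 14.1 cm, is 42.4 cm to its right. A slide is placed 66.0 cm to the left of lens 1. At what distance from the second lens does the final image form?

Lens 1: 1/d_i1 = 1/f₁ − 1/d_o1 = 1/(18.0) − 1/(66.0) = 0.04040, so d_i1 = 24.75 cm.
The intermediate image is 24.75 cm to the right of lens 1, which is 42.4 − (24.75) = 17.65 cm to the left of lens 2, so d_o2 = +17.65 cm.
Lens 2: 1/d_i2 = 1/f₂ − 1/d_o2 = 1/(14.1) − 1/(17.65) = 0.01426, so d_i2 = 70.1 cm.
The final image is real, 70.1 cm to the right of lens 2 (overall magnification ≈ 1.5).

70.1 cm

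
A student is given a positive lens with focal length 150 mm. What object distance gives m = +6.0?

m = −d_i/d_o ⇒ d_i = −m·d_o.
1/f = 1/d_o + 1/d_i = 1/d_o − 1/(m·d_o) = (1 − 1/m)/d_o, so d_o = f(1 − 1/m) = (150.0)(1 − 1/(+6.0)) = 125 mm.

125 mm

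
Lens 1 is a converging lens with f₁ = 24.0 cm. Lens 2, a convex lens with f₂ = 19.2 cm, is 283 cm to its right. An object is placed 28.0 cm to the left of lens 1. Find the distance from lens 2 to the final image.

Lens 1: 1/d_i1 = 1/f₁ − 1/d_o1 = 1/(24.0) − 1/(28.0) = 0.005952, so d_i1 = 168.0 cm.
The intermediate image is 168.0 cm to the right of lens 1, which is 283 − (168.0) = 115.0 cm to the left of lens 2, so d_o2 = +115.0 cm.
Lens 2: 1/d_i2 = 1/f₂ − 1/d_o2 = 1/(19.2) − 1/(115.0) = 0.04339, so d_i2 = 23.0 cm.
The final image is real, 23.0 cm to the right of lens 2 (overall magnification ≈ 1.2).

23.0 cm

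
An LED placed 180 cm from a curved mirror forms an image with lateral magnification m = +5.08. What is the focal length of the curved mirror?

m = −d_i/d_o ⇒ d_i = −m·d_o = −(+5.08)·(180) = -914.4 cm.
1/f = 1/d_o + 1/d_i = 1/(180) + 1/(-914.4) = 0.004462, so f = 224 cm.
Since f is positive, the curved mirror is concave.

f = 224 cm (concave)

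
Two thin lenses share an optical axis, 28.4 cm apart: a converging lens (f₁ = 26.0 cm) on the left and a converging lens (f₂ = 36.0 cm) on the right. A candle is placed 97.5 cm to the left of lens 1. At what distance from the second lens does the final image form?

Lens 1: 1/d_i1 = 1/f₁ − 1/d_o1 = 1/(26.0) − 1/(97.5) = 0.02821, so d_i1 = 35.45 cm.
The intermediate image is 35.45 cm to the right of lens 1, which lies 7.050 cm to the right of lens 2 — a virtual object — so d_o2 = −7.050 cm.
Lens 2: 1/d_i2 = 1/f₂ − 1/d_o2 = 1/(36.0) − 1/(-7.050) = 0.1696, so d_i2 = 5.90 cm.
The final image is real, 5.90 cm to the right of lens 2 (overall magnification ≈ -0.30).

5.90 cm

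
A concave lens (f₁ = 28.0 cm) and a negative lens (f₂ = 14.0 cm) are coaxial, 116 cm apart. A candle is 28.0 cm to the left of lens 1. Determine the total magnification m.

m = +0.0486

f₁ = −28.0 cm (diverging).
Lens 1: 1/d_i1 = 1/(-28.0) − 1/(28.0) = -0.07143, so d_i1 = -14.00 cm; m₁ = −d_i1/d_o1 = +0.5000.
d_o2 = 116 − (-14.00) = 130.0 cm.
f₂ = −14.0 cm (diverging).
Lens 2: 1/d_i2 = 1/(-14.0) − 1/(130.0) = -0.07912, so d_i2 = -12.64 cm; m₂ = −d_i2/d_o2 = +0.09722.
m = m₁·m₂ = (+0.5000)(+0.09722) = +0.0486.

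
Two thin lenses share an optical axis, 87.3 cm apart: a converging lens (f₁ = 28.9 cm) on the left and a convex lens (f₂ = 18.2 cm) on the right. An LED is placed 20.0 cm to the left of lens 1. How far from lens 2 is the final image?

Lens 1: 1/d_i1 = 1/f₁ − 1/d_o1 = 1/(28.9) − 1/(20.0) = -0.01540, so d_i1 = -64.94 cm.
The intermediate image is 64.94 cm to the left of lens 1 (virtual), which is 87.3 − (-64.94) = 152.2 cm to the left of lens 2, so d_o2 = +152.2 cm.
Lens 2: 1/d_i2 = 1/f₂ − 1/d_o2 = 1/(18.2) − 1/(152.2) = 0.04837, so d_i2 = 20.7 cm.
The final image is real, 20.7 cm to the right of lens 2 (overall magnification ≈ -0.44).

20.7 cm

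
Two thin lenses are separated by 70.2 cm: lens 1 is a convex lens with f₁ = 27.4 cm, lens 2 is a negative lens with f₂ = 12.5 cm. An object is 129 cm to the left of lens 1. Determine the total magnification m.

m = -0.0704

Lens 1: 1/d_i1 = 1/(27.4) − 1/(129) = 0.02874, so d_i1 = 34.79 cm; m₁ = −d_i1/d_o1 = -0.2697.
d_o2 = 70.2 − (34.79) = 35.41 cm.
f₂ = −12.5 cm (diverging).
Lens 2: 1/d_i2 = 1/(-12.5) − 1/(35.41) = -0.1082, so d_i2 = -9.239 cm; m₂ = −d_i2/d_o2 = +0.2609.
m = m₁·m₂ = (-0.2697)(+0.2609) = -0.0704.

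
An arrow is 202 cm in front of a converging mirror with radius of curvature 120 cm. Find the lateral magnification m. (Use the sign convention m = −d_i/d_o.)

m = -0.423

f = R/2 = 120/2 = 60.00 cm.
1/d_i = 1/f − 1/d_o = 1/(60.00) − 1/(202) = 0.01172, so d_i = 85.35 cm.
m = −d_i/d_o = −(85.35)/(202) = -0.423.
The image is real, inverted and reduced, in front of the mirror.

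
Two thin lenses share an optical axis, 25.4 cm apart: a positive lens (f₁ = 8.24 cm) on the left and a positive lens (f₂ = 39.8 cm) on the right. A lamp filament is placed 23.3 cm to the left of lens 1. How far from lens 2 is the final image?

18.5 cm

Lens 1: 1/d_i1 = 1/f₁ − 1/d_o1 = 1/(8.24) − 1/(23.3) = 0.07844, so d_i1 = 12.75 cm.
The intermediate image is 12.75 cm to the right of lens 1, which is 25.4 − (12.75) = 12.65 cm to the left of lens 2, so d_o2 = +12.65 cm.
Lens 2: 1/d_i2 = 1/f₂ − 1/d_o2 = 1/(39.8) − 1/(12.65) = -0.05393, so d_i2 = -18.5 cm.
The final image is virtual, 18.5 cm to the left of lens 2 (overall magnification ≈ -0.80).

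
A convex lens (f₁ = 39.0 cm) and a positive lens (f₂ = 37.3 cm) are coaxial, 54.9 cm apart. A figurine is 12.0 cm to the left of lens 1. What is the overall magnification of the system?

Lens 1: 1/d_i1 = 1/(39.0) − 1/(12.0) = -0.05769, so d_i1 = -17.33 cm; m₁ = −d_i1/d_o1 = +1.444.
d_o2 = 54.9 − (-17.33) = 72.23 cm.
Lens 2: 1/d_i2 = 1/(37.3) − 1/(72.23) = 0.01296, so d_i2 = 77.13 cm; m₂ = −d_i2/d_o2 = -1.068.
m = m₁·m₂ = (+1.444)(-1.068) = -1.54.

m = -1.54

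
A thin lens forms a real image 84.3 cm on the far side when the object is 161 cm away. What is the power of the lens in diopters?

d_i = +84.3 cm.
1/f = 1/d_o + 1/d_i = 1/(161) + 1/(84.3) = 0.01807 cm⁻¹.
f = 55.33 cm = 0.5533 m, so P = 1/f = +1.81 D.

P = +1.81 D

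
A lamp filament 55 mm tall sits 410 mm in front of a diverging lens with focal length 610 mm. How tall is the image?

32.9 mm

For a diverging lens, f = -610 mm.
1/d_i = 1/f − 1/d_o = 1/(-610.0) − 1/(410) = -0.004078, so d_i = -245.2 mm.
m = −d_i/d_o = +0.5980.
|h_i| = |m|·h_o = 0.5980 × 55 = 32.9 mm. The image is virtual, upright and reduced, on the same side as the object.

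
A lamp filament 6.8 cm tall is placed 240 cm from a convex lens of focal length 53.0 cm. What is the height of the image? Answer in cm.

1/d_i = 1/f − 1/d_o = 1/(53.00) − 1/(240) = 0.01470, so d_i = 68.02 cm.
m = −d_i/d_o = -0.2834.
|h_i| = |m|·h_o = 0.2834 × 6.8 = 1.93 cm. The image is real, inverted and reduced, on the far side of the lens.

1.93 cm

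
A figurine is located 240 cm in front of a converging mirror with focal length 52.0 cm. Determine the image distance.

Mirror equation: 1/v = 1/f − 1/u = 1/(52.00) − 1/(240) = 0.01923 − 0.004167 = 0.01506, so v = 66.4 cm.
The image is real, inverted and reduced, in front of the mirror.

66.4 cm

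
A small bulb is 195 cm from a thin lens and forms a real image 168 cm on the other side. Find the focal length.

Real image ⇒ d_i = +168 cm.
1/f = 1/d_o + 1/d_i = 1/(195) + 1/(168) = 0.01108, so f = 90.2 cm.
Since f is positive, the thin lens is converging.

f = 90.2 cm (converging)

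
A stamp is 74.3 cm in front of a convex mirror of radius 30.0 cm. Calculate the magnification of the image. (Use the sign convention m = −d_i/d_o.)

f = R/2 = 30.0/2 = 15.00 cm; for a convex mirror, f = -15.00 cm.
1/d_i = 1/f − 1/d_o = 1/(-15.00) − 1/(74.3) = -0.08013, so d_i = -12.48 cm.
m = −d_i/d_o = −(-12.48)/(74.3) = +0.168.
The image is virtual, upright and reduced, behind the mirror.

m = +0.168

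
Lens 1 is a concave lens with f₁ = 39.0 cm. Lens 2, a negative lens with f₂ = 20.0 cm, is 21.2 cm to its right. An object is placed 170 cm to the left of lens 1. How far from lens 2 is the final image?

14.5 cm

Lens 1 is diverging, so f₁ = −39.0 cm.
Lens 1: 1/d_i1 = 1/f₁ − 1/d_o1 = 1/(-39.0) − 1/(170) = -0.03152, so d_i1 = -31.72 cm.
The intermediate image is 31.72 cm to the left of lens 1 (virtual), which is 21.2 − (-31.72) = 52.92 cm to the left of lens 2, so d_o2 = +52.92 cm.
Lens 2 is diverging, so f₂ = −20.0 cm.
Lens 2: 1/d_i2 = 1/f₂ − 1/d_o2 = 1/(-20.0) − 1/(52.92) = -0.06890, so d_i2 = -14.5 cm.
The final image is virtual, 14.5 cm to the left of lens 2 (overall magnification ≈ 0.051).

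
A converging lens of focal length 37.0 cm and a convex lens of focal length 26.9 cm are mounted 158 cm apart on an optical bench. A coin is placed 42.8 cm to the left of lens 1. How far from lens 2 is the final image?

Lens 1: 1/d_i1 = 1/f₁ − 1/d_o1 = 1/(37.0) − 1/(42.8) = 0.003663, so d_i1 = 273.0 cm.
The intermediate image is 273.0 cm to the right of lens 1, which lies 115.0 cm to the right of lens 2 — a virtual object — so d_o2 = −115.0 cm.
Lens 2: 1/d_i2 = 1/f₂ − 1/d_o2 = 1/(26.9) − 1/(-115.0) = 0.04587, so d_i2 = 21.8 cm.
The final image is real, 21.8 cm to the right of lens 2 (overall magnification ≈ -1.2).

21.8 cm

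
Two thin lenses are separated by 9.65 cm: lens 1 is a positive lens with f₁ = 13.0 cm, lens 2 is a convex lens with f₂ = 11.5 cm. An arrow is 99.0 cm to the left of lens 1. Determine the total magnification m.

m = -0.103

Lens 1: 1/d_i1 = 1/(13.0) − 1/(99.0) = 0.06682, so d_i1 = 14.97 cm; m₁ = −d_i1/d_o1 = -0.1512.
d_o2 = 9.65 − (14.97) = -5.320 cm (virtual object).
Lens 2: 1/d_i2 = 1/(11.5) − 1/(-5.320) = 0.2749, so d_i2 = 3.637 cm; m₂ = −d_i2/d_o2 = +0.6837.
m = m₁·m₂ = (-0.1512)(+0.6837) = -0.103.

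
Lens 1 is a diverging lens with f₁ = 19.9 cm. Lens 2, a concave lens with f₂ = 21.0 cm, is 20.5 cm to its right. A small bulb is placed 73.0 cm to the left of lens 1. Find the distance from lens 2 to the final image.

13.3 cm

Lens 1 is diverging, so f₁ = −19.9 cm.
Lens 1: 1/d_i1 = 1/f₁ − 1/d_o1 = 1/(-19.9) − 1/(73.0) = -0.06395, so d_i1 = -15.64 cm.
The intermediate image is 15.64 cm to the left of lens 1 (virtual), which is 20.5 − (-15.64) = 36.14 cm to the left of lens 2, so d_o2 = +36.14 cm.
Lens 2 is diverging, so f₂ = −21.0 cm.
Lens 2: 1/d_i2 = 1/f₂ − 1/d_o2 = 1/(-21.0) − 1/(36.14) = -0.07529, so d_i2 = -13.3 cm.
The final image is virtual, 13.3 cm to the left of lens 2 (overall magnification ≈ 0.079).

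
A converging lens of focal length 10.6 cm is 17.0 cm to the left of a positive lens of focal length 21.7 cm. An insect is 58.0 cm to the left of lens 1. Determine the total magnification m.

Lens 1: 1/d_i1 = 1/(10.6) − 1/(58.0) = 0.07710, so d_i1 = 12.97 cm; m₁ = −d_i1/d_o1 = -0.2236.
d_o2 = 17.0 − (12.97) = 4.030 cm.
Lens 2: 1/d_i2 = 1/(21.7) − 1/(4.030) = -0.2021, so d_i2 = -4.949 cm; m₂ = −d_i2/d_o2 = +1.228.
m = m₁·m₂ = (-0.2236)(+1.228) = -0.275.

m = -0.275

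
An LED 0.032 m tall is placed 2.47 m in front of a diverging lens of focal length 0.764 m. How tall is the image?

0.00756 m

For a diverging lens, f = -0.764 m.
1/d_i = 1/f − 1/d_o = 1/(-0.7640) − 1/(2.47) = -1.714, so d_i = -0.5835 m.
m = −d_i/d_o = +0.2362.
|h_i| = |m|·h_o = 0.2362 × 0.032 = 0.00756 m. The image is virtual, upright and reduced, on the same side as the object.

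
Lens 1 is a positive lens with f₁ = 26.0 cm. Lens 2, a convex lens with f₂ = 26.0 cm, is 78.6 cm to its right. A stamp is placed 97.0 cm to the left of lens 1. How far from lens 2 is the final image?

65.6 cm

Lens 1: 1/d_i1 = 1/f₁ − 1/d_o1 = 1/(26.0) − 1/(97.0) = 0.02815, so d_i1 = 35.52 cm.
The intermediate image is 35.52 cm to the right of lens 1, which is 78.6 − (35.52) = 43.08 cm to the left of lens 2, so d_o2 = +43.08 cm.
Lens 2: 1/d_i2 = 1/f₂ − 1/d_o2 = 1/(26.0) − 1/(43.08) = 0.01525, so d_i2 = 65.6 cm.
The final image is real, 65.6 cm to the right of lens 2 (overall magnification ≈ 0.56).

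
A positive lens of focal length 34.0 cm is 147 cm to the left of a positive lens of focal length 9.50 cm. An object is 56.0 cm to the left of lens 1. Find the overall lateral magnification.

m = +0.288

Lens 1: 1/d_i1 = 1/(34.0) − 1/(56.0) = 0.01155, so d_i1 = 86.55 cm; m₁ = −d_i1/d_o1 = -1.546.
d_o2 = 147 − (86.55) = 60.45 cm.
Lens 2: 1/d_i2 = 1/(9.50) − 1/(60.45) = 0.08872, so d_i2 = 11.27 cm; m₂ = −d_i2/d_o2 = -0.1865.
m = m₁·m₂ = (-1.546)(-0.1865) = +0.288.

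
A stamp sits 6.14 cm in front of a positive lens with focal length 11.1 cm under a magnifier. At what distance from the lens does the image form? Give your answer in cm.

Lens equation: 1/q = 1/f − 1/p = 1/(11.10) − 1/(6.14) = 0.09009 − 0.1629 = -0.07278, so q = -13.7 cm.
The image is virtual, upright and enlarged, on the same side as the object.

13.7 cm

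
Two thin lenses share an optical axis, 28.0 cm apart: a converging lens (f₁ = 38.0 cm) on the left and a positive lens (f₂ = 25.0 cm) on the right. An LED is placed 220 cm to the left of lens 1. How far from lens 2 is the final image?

10.4 cm

Lens 1: 1/d_i1 = 1/f₁ − 1/d_o1 = 1/(38.0) − 1/(220) = 0.02177, so d_i1 = 45.93 cm.
The intermediate image is 45.93 cm to the right of lens 1, which lies 17.93 cm to the right of lens 2 — a virtual object — so d_o2 = −17.93 cm.
Lens 2: 1/d_i2 = 1/f₂ − 1/d_o2 = 1/(25.0) − 1/(-17.93) = 0.09577, so d_i2 = 10.4 cm.
The final image is real, 10.4 cm to the right of lens 2 (overall magnification ≈ -0.12).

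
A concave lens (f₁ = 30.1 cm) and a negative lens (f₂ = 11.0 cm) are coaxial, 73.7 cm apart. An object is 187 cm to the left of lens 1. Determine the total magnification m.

m = +0.0138

f₁ = −30.1 cm (diverging).
Lens 1: 1/d_i1 = 1/(-30.1) − 1/(187) = -0.03857, so d_i1 = -25.93 cm; m₁ = −d_i1/d_o1 = +0.1387.
d_o2 = 73.7 − (-25.93) = 99.63 cm.
f₂ = −11.0 cm (diverging).
Lens 2: 1/d_i2 = 1/(-11.0) − 1/(99.63) = -0.1009, so d_i2 = -9.906 cm; m₂ = −d_i2/d_o2 = +0.09943.
m = m₁·m₂ = (+0.1387)(+0.09943) = +0.0138.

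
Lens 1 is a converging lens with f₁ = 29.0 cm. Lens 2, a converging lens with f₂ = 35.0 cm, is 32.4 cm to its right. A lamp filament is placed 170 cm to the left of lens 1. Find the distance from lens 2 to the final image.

Lens 1: 1/d_i1 = 1/f₁ − 1/d_o1 = 1/(29.0) − 1/(170) = 0.02860, so d_i1 = 34.96 cm.
The intermediate image is 34.96 cm to the right of lens 1, which lies 2.560 cm to the right of lens 2 — a virtual object — so d_o2 = −2.560 cm.
Lens 2: 1/d_i2 = 1/f₂ − 1/d_o2 = 1/(35.0) − 1/(-2.560) = 0.4192, so d_i2 = 2.39 cm.
The final image is real, 2.39 cm to the right of lens 2 (overall magnification ≈ -0.19).

2.39 cm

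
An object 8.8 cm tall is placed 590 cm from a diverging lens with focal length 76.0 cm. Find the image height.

For a diverging lens, f = -76.0 cm.
1/d_i = 1/f − 1/d_o = 1/(-76.00) − 1/(590) = -0.01485, so d_i = -67.33 cm.
m = −d_i/d_o = +0.1141.
|h_i| = |m|·h_o = 0.1141 × 8.8 = 1.00 cm. The image is virtual, upright and reduced, on the same side as the object.

1.00 cm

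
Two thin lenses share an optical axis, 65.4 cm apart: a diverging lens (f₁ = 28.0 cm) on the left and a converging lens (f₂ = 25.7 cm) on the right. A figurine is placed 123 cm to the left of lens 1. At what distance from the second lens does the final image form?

Lens 1 is diverging, so f₁ = −28.0 cm.
Lens 1: 1/d_i1 = 1/f₁ − 1/d_o1 = 1/(-28.0) − 1/(123) = -0.04384, so d_i1 = -22.81 cm.
The intermediate image is 22.81 cm to the left of lens 1 (virtual), which is 65.4 − (-22.81) = 88.21 cm to the left of lens 2, so d_o2 = +88.21 cm.
Lens 2: 1/d_i2 = 1/f₂ − 1/d_o2 = 1/(25.7) − 1/(88.21) = 0.02757, so d_i2 = 36.3 cm.
The final image is real, 36.3 cm to the right of lens 2 (overall magnification ≈ -0.076).

36.3 cm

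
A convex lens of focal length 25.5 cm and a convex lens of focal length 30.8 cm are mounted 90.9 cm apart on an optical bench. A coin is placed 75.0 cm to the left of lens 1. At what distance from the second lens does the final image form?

75.0 cm

Lens 1: 1/d_i1 = 1/f₁ − 1/d_o1 = 1/(25.5) − 1/(75.0) = 0.02588, so d_i1 = 38.64 cm.
The intermediate image is 38.64 cm to the right of lens 1, which is 90.9 − (38.64) = 52.26 cm to the left of lens 2, so d_o2 = +52.26 cm.
Lens 2: 1/d_i2 = 1/f₂ − 1/d_o2 = 1/(30.8) − 1/(52.26) = 0.01333, so d_i2 = 75.0 cm.
The final image is real, 75.0 cm to the right of lens 2 (overall magnification ≈ 0.74).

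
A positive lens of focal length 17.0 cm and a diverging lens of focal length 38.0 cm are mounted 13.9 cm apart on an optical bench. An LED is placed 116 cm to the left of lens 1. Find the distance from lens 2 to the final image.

Lens 1: 1/d_i1 = 1/f₁ − 1/d_o1 = 1/(17.0) − 1/(116) = 0.05020, so d_i1 = 19.92 cm.
The intermediate image is 19.92 cm to the right of lens 1, which lies 6.020 cm to the right of lens 2 — a virtual object — so d_o2 = −6.020 cm.
Lens 2 is diverging, so f₂ = −38.0 cm.
Lens 2: 1/d_i2 = 1/f₂ − 1/d_o2 = 1/(-38.0) − 1/(-6.020) = 0.1398, so d_i2 = 7.15 cm.
The final image is real, 7.15 cm to the right of lens 2 (overall magnification ≈ -0.20).

7.15 cm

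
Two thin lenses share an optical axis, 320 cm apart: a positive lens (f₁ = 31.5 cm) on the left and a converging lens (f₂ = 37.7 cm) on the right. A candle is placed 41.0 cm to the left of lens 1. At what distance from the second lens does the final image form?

47.4 cm

Lens 1: 1/d_i1 = 1/f₁ − 1/d_o1 = 1/(31.5) − 1/(41.0) = 0.007356, so d_i1 = 135.9 cm.
The intermediate image is 135.9 cm to the right of lens 1, which is 320 − (135.9) = 184.1 cm to the left of lens 2, so d_o2 = +184.1 cm.
Lens 2: 1/d_i2 = 1/f₂ − 1/d_o2 = 1/(37.7) − 1/(184.1) = 0.02109, so d_i2 = 47.4 cm.
The final image is real, 47.4 cm to the right of lens 2 (overall magnification ≈ 0.85).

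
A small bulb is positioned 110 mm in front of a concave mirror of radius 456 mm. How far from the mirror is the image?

213 mm

f = R/2 = 456/2 = 228.0 mm.
Mirror equation: 1/v = 1/f − 1/u = 1/(228.0) − 1/(110) = 0.004386 − 0.009091 = -0.004705, so v = -213 mm.
The image is virtual, upright and enlarged, behind the mirror.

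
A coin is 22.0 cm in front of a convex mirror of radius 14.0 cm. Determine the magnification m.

m = +0.241

f = R/2 = 14.0/2 = 7.000 cm; for a convex mirror, f = -7.000 cm.
1/d_i = 1/f − 1/d_o = 1/(-7.000) − 1/(22.0) = -0.1883, so d_i = -5.310 cm.
m = −d_i/d_o = −(-5.310)/(22.0) = +0.241.
The image is virtual, upright and reduced, behind the mirror.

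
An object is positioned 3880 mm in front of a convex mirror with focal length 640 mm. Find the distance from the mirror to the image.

For a convex mirror, f = -640 mm.
Mirror equation: 1/v = 1/f − 1/u = 1/(-640.0) − 1/(3880) = -0.001563 − 0.0002577 = -0.001820, so v = -549 mm.
The image is virtual, upright and reduced, behind the mirror.

549 mm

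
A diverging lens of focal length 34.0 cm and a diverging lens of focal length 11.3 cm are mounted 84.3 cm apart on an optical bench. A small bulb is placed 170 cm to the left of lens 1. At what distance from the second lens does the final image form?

Lens 1 is diverging, so f₁ = −34.0 cm.
Lens 1: 1/d_i1 = 1/f₁ − 1/d_o1 = 1/(-34.0) − 1/(170) = -0.03529, so d_i1 = -28.33 cm.
The intermediate image is 28.33 cm to the left of lens 1 (virtual), which is 84.3 − (-28.33) = 112.6 cm to the left of lens 2, so d_o2 = +112.6 cm.
Lens 2 is diverging, so f₂ = −11.3 cm.
Lens 2: 1/d_i2 = 1/f₂ − 1/d_o2 = 1/(-11.3) − 1/(112.6) = -0.09738, so d_i2 = -10.3 cm.
The final image is virtual, 10.3 cm to the left of lens 2 (overall magnification ≈ 0.015).

10.3 cm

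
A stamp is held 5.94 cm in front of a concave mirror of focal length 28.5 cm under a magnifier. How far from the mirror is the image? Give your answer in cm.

Mirror equation: 1/s_i = 1/f − 1/s_o = 1/(28.50) − 1/(5.94) = 0.03509 − 0.1684 = -0.1333, so s_i = -7.50 cm.
The image is virtual, upright and enlarged, behind the mirror.

7.50 cm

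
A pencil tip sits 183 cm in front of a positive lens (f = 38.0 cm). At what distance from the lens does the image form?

Lens equation: 1/s_i = 1/f − 1/s_o = 1/(38.00) − 1/(183) = 0.02632 − 0.005464 = 0.02085, so s_i = 48.0 cm.
The image is real, inverted and reduced, on the far side of the lens.

48.0 cm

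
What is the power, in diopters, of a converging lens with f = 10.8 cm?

P = +9.26 D

f = 10.8 cm = 0.108 m.
P = 1/f = 1/(0.108 m) = +9.26 D.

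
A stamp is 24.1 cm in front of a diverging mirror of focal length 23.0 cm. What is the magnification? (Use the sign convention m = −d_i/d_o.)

m = +0.488

For a diverging mirror, f = -23.0 cm.
1/d_i = 1/f − 1/d_o = 1/(-23.00) − 1/(24.1) = -0.08497, so d_i = -11.77 cm.
m = −d_i/d_o = −(-11.77)/(24.1) = +0.488.
The image is virtual, upright and reduced, behind the mirror.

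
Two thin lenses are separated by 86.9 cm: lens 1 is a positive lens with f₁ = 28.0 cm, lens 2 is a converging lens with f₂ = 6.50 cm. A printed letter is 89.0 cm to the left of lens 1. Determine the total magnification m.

Lens 1: 1/d_i1 = 1/(28.0) − 1/(89.0) = 0.02448, so d_i1 = 40.85 cm; m₁ = −d_i1/d_o1 = -0.4590.
d_o2 = 86.9 − (40.85) = 46.05 cm.
Lens 2: 1/d_i2 = 1/(6.50) − 1/(46.05) = 0.1321, so d_i2 = 7.568 cm; m₂ = −d_i2/d_o2 = -0.1643.
m = m₁·m₂ = (-0.4590)(-0.1643) = +0.0754.

m = +0.0754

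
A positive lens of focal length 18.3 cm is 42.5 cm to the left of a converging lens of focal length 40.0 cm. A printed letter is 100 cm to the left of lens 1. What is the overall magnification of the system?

Lens 1: 1/d_i1 = 1/(18.3) − 1/(100) = 0.04464, so d_i1 = 22.40 cm; m₁ = −d_i1/d_o1 = -0.2240.
d_o2 = 42.5 − (22.40) = 20.10 cm.
Lens 2: 1/d_i2 = 1/(40.0) − 1/(20.10) = -0.02475, so d_i2 = -40.40 cm; m₂ = −d_i2/d_o2 = +2.010.
m = m₁·m₂ = (-0.2240)(+2.010) = -0.450.

m = -0.450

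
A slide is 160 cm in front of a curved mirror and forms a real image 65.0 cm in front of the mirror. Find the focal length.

Real image ⇒ d_i = +65.0 cm.
1/f = 1/d_o + 1/d_i = 1/(160) + 1/(65.0) = 0.02163, so f = 46.2 cm.
Since f is positive, the curved mirror is concave.

f = 46.2 cm (concave)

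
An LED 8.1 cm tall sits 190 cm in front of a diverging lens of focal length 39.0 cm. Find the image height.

1.38 cm

For a diverging lens, f = -39.0 cm.
1/d_i = 1/f − 1/d_o = 1/(-39.00) − 1/(190) = -0.03090, so d_i = -32.36 cm.
m = −d_i/d_o = +0.1703.
|h_i| = |m|·h_o = 0.1703 × 8.1 = 1.38 cm. The image is virtual, upright and reduced, on the same side as the object.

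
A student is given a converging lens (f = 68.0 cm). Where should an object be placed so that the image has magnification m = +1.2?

11.3 cm

m = −d_i/d_o ⇒ d_i = −m·d_o.
1/f = 1/d_o + 1/d_i = 1/d_o − 1/(m·d_o) = (1 − 1/m)/d_o, so d_o = f(1 − 1/m) = (68.00)(1 − 1/(+1.2)) = 11.3 cm.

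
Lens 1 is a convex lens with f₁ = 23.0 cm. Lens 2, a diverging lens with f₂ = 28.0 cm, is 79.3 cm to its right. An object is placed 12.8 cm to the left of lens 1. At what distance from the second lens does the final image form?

22.2 cm

Lens 1: 1/d_i1 = 1/f₁ − 1/d_o1 = 1/(23.0) − 1/(12.8) = -0.03465, so d_i1 = -28.86 cm.
The intermediate image is 28.86 cm to the left of lens 1 (virtual), which is 79.3 − (-28.86) = 108.2 cm to the left of lens 2, so d_o2 = +108.2 cm.
Lens 2 is diverging, so f₂ = −28.0 cm.
Lens 2: 1/d_i2 = 1/f₂ − 1/d_o2 = 1/(-28.0) − 1/(108.2) = -0.04496, so d_i2 = -22.2 cm.
The final image is virtual, 22.2 cm to the left of lens 2 (overall magnification ≈ 0.46).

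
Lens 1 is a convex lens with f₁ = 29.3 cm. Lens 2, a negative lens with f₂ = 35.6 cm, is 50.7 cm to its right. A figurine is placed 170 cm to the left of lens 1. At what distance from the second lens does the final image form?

Lens 1: 1/d_i1 = 1/f₁ − 1/d_o1 = 1/(29.3) − 1/(170) = 0.02825, so d_i1 = 35.40 cm.
The intermediate image is 35.40 cm to the right of lens 1, which is 50.7 − (35.40) = 15.30 cm to the left of lens 2, so d_o2 = +15.30 cm.
Lens 2 is diverging, so f₂ = −35.6 cm.
Lens 2: 1/d_i2 = 1/f₂ − 1/d_o2 = 1/(-35.6) − 1/(15.30) = -0.09345, so d_i2 = -10.7 cm.
The final image is virtual, 10.7 cm to the left of lens 2 (overall magnification ≈ -0.15).

10.7 cm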